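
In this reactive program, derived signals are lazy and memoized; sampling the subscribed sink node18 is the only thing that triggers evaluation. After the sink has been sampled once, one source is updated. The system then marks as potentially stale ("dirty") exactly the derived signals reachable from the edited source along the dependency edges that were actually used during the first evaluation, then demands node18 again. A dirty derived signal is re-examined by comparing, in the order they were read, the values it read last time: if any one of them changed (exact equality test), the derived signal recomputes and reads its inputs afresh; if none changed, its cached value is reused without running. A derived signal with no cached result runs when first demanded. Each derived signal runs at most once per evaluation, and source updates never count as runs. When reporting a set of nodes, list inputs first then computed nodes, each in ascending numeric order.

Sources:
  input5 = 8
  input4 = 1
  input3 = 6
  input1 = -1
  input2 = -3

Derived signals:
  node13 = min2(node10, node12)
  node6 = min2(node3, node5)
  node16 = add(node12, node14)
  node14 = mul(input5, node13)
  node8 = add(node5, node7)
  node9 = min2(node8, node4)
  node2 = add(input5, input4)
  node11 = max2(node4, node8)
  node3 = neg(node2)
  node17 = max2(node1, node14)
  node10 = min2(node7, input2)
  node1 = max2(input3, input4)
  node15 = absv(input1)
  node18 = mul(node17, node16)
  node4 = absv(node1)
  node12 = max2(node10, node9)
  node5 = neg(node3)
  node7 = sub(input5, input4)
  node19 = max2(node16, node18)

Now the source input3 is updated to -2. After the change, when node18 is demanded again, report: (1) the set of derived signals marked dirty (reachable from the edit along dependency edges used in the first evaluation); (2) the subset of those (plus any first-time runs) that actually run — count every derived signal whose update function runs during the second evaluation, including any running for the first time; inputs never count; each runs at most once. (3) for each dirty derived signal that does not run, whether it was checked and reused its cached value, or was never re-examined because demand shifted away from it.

First demand of the output computes:
  node1 = max2(6, 1) = 6
  node2 = add(8, 1) = 9
  node3 = neg(9) = -9
  node4 = absv(6) = 6
  node5 = neg(-9) = 9
  node7 = sub(8, 1) = 7
  node8 = add(9, 7) = 16
  node9 = min2(16, 6) = 6
  node10 = min2(7, -3) = -3
  node12 = max2(-3, 6) = 6
  node13 = min2(-3, 6) = -3
  node14 = mul(8, -3) = -24
  node16 = add(6, -24) = -18
  node17 = max2(6, -24) = 6
  node18 = mul(6, -18) = -108

After the edit, cleaning proceeds:
  node1: a read changed (input3 6->-2) — executes, giving 1.
  node4: a read changed (node1 6->1) — executes, giving 1.
  node9: a read changed (node4 6->1) — executes, giving 1.
  node12: a read changed (node9 6->1) — executes, giving 1.
  node13: a read changed (node12 6->1) — executes, giving -3 — identical to its old value.
  node14: dirty, but its reads are unchanged (input5 unchanged, node13 unchanged); cached -24 stands.
  node16: a read changed (node12 6->1) — executes, giving -23.
  node17: a read changed (node1 6->1) — executes, giving 1.
  node18: a read changed (node17 6->1; node16 -18->-23) — executes, giving -23.

Note where the cutoff bites: node14 is checked, finds nothing changed, and keeps its cache.

The edit dirties: node1, node4, node9, node12, node13, node14, node16, node17, node18.
8 derived signals run: node1, node4, node9, node12, node13, node16, node17, node18.
Cache hits after checking: node14.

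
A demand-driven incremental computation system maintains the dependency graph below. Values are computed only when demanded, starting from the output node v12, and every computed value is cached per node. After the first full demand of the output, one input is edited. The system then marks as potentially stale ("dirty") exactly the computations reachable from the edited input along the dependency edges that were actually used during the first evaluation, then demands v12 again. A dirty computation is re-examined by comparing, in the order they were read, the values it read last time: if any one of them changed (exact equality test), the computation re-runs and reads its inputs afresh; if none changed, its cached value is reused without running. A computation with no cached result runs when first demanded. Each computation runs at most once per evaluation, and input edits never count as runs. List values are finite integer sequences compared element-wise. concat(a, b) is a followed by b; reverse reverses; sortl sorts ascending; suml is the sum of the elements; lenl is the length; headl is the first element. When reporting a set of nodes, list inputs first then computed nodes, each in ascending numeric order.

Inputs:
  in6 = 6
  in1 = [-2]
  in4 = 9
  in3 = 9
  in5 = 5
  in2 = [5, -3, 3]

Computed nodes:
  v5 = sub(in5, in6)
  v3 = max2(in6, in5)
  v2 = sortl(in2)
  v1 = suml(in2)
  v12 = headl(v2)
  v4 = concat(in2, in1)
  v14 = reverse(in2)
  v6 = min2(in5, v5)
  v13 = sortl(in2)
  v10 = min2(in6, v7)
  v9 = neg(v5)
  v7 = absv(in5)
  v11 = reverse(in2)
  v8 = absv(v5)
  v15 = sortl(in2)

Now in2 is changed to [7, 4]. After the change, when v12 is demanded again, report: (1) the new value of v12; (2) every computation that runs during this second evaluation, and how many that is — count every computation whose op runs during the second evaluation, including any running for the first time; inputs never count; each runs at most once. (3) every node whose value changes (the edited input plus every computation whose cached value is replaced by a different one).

New value of v12: 4.
Computations that run: v2, v12 — 2 in total.
Values that change: in2, v2, v12.

First evaluation (everything demanded from the output):
  v2 = sortl([5, -3, 3]) = [-3, 3, 5]
  v12 = headl([-3, 3, 5]) = -3

Propagation after the edit:
  v2: runs — in2 [5, -3, 3]->[7, 4]; result [4, 7].
  v12: runs — v2 [-3, 3, 5]->[4, 7]; result 4.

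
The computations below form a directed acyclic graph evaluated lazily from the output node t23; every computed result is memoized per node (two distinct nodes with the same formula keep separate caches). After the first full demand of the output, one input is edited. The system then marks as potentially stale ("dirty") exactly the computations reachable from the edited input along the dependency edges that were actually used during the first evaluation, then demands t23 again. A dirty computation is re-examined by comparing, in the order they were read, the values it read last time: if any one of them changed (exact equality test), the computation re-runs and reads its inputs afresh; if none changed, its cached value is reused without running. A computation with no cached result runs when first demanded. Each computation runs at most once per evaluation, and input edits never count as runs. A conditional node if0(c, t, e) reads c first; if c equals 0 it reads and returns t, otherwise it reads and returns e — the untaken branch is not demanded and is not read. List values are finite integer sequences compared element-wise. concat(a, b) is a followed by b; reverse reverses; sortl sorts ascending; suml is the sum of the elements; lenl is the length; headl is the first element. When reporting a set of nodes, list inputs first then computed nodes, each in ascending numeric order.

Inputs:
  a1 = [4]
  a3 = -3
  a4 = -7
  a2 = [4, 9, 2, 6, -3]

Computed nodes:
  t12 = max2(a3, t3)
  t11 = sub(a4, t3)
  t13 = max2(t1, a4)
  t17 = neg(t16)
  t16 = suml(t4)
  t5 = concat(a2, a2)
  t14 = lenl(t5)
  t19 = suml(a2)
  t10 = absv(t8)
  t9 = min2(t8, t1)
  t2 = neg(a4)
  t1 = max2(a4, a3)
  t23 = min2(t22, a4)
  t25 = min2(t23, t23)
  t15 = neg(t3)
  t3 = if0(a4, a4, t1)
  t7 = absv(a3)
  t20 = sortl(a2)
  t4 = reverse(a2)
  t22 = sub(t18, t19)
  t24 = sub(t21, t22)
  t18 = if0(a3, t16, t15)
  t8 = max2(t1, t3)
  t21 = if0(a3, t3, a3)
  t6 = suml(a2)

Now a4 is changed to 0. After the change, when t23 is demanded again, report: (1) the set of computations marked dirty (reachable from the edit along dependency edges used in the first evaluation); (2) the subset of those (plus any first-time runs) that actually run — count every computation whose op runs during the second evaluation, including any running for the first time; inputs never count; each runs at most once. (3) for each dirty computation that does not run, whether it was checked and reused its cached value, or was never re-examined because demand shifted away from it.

The edit dirties: t1, t3, t15, t18, t22, t23.
5 computations run: t3, t15, t18, t22, t23.
Unvisited dirty nodes (no longer demanded): t1.
Note the branch switch — demand abandons t1, which is never re-examined.

First demand of the output computes:
  t1 = max2(-7, -3) = -3
  t3 = if0(a4=-7 -> else branch t1) = -3
  t15 = neg(-3) = 3
  t18 = if0(a3=-3 -> else branch t15) = 3
  t19 = suml([4, 9, 2, 6, -3]) = 18
  t22 = sub(3, 18) = -15
  t23 = min2(-15, -7) = -15

After the edit, cleaning proceeds:
  t1: stays stale; no demand reaches it after the flip.
  t3: a read changed (a4 -7->0) — executes, giving 0.
  t15: a read changed (t3 -3->0) — executes, giving 0.
  t18: a read changed (t15 3->0) — executes, giving 0.
  t22: a read changed (t18 3->0) — executes, giving -18.
  t23: a read changed (t22 -15->-18; a4 -7->0) — executes, giving -18.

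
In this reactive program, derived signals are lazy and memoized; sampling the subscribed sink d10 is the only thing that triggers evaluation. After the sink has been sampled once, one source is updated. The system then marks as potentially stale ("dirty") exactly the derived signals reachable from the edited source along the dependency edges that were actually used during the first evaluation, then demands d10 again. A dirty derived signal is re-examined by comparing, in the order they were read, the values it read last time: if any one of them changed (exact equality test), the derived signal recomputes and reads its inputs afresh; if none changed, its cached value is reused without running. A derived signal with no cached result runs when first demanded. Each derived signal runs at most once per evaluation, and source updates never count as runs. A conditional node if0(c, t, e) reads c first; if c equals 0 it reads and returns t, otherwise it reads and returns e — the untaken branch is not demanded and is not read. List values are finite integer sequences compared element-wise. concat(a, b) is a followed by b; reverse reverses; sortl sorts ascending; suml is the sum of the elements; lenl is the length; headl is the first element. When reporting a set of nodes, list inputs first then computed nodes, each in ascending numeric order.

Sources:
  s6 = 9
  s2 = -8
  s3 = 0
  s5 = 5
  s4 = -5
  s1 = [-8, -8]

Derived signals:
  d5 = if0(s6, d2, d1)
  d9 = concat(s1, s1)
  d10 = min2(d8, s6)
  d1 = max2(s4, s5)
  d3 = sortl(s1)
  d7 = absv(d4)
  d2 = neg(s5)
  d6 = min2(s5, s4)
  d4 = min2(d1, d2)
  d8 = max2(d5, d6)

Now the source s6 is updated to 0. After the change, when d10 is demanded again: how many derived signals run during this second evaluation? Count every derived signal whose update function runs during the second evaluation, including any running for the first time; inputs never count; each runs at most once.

First demand of the output computes:
  d1 = max2(-5, 5) = 5
  d5 = if0(s6=9 -> else branch d1) = 5
  d6 = min2(5, -5) = -5
  d8 = max2(5, -5) = 5
  d10 = min2(5, 9) = 5

After the edit, cleaning proceeds:
  d2: had never run; runs now, result -5.
  d5: a read changed (s6 9->0) — executes, giving -5.
  d8: a read changed (d5 5->-5) — executes, giving -5.
  d10: a read changed (d8 5->-5; s6 9->0) — executes, giving -5.

Note the branch switch — d2 had no cache and runs now for the first time.

4 derived signals run: d2, d5, d8, d10.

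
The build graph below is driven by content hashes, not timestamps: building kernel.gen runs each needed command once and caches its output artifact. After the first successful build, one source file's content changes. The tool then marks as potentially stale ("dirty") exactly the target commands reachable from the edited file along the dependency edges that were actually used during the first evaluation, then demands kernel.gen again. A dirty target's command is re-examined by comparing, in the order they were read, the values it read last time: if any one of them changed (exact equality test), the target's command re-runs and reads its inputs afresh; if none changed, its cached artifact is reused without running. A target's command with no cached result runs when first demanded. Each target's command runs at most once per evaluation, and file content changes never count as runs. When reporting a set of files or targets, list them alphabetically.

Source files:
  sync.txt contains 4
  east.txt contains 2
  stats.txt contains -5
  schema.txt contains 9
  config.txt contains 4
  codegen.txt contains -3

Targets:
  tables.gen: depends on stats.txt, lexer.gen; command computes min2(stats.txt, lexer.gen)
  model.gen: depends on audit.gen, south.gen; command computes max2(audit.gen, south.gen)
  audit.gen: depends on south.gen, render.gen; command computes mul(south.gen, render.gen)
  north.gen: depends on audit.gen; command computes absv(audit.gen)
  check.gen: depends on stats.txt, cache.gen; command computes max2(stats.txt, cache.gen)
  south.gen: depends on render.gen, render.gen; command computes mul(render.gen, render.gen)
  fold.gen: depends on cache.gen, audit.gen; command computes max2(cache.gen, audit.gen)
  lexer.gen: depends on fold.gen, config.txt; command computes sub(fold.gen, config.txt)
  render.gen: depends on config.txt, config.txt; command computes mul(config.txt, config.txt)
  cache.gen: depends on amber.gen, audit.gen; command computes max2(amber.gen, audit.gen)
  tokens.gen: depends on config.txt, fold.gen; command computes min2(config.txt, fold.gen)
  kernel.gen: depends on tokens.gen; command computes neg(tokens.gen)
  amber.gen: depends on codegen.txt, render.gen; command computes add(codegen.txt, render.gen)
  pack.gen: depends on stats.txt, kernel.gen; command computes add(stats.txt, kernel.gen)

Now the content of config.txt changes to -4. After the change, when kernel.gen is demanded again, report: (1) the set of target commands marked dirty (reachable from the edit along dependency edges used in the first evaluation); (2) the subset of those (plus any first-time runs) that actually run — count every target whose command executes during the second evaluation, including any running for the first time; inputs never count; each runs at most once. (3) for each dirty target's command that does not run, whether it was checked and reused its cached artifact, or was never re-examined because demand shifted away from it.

Initial pass — values computed on the first demand:
  render.gen = mul(4, 4) = 16
  amber.gen = add(-3, 16) = 13
  south.gen = mul(16, 16) = 256
  audit.gen = mul(256, 16) = 4096
  cache.gen = max2(13, 4096) = 4096
  fold.gen = max2(4096, 4096) = 4096
  tokens.gen = min2(4, 4096) = 4
  kernel.gen = neg(4) = -4

Second demand — change propagation:
  render.gen: re-runs because config.txt 4->-4; config.txt 4->-4; new result 16 (unchanged).
  amber.gen: re-examined; everything it read last time is the same (codegen.txt unchanged, render.gen unchanged) — cache 13 kept, no run.
  south.gen: re-examined; everything it read last time is the same (render.gen unchanged, render.gen unchanged) — cache 256 kept, no run.
  audit.gen: re-examined; everything it read last time is the same (south.gen unchanged, render.gen unchanged) — cache 4096 kept, no run.
  cache.gen: re-examined; everything it read last time is the same (amber.gen unchanged, audit.gen unchanged) — cache 4096 kept, no run.
  fold.gen: re-examined; everything it read last time is the same (cache.gen unchanged, audit.gen unchanged) — cache 4096 kept, no run.
  tokens.gen: re-runs because config.txt 4->-4; new result -4.
  kernel.gen: re-runs because tokens.gen 4->-4; new result 4.

The important point: at amber.gen every value read last time is unchanged, so the dirty flag clears without a run.

Dirty set: amber.gen, audit.gen, cache.gen, fold.gen, kernel.gen, render.gen, south.gen, tokens.gen.
Run set: kernel.gen, render.gen, tokens.gen (3 run).
Re-examined without running (cache reused): amber.gen, audit.gen, cache.gen, fold.gen, south.gen.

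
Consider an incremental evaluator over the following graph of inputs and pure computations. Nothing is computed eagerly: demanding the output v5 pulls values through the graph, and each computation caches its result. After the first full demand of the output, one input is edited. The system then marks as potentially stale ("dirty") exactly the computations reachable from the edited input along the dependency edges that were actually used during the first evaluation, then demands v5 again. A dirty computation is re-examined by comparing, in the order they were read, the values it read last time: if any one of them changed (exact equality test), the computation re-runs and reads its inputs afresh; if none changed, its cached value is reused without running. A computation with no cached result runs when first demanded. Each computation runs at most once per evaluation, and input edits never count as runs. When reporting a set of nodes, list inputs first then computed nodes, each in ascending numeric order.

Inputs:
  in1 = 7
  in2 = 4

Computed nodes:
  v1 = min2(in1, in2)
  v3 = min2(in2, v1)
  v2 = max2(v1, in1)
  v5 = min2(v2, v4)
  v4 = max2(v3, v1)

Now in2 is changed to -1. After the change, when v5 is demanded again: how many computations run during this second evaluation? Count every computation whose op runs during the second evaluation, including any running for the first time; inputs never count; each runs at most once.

Initial pass — values computed on the first demand:
  v1 = min2(7, 4) = 4
  v2 = max2(4, 7) = 7
  v3 = min2(4, 4) = 4
  v4 = max2(4, 4) = 4
  v5 = min2(7, 4) = 4

Second demand — change propagation:
  v1: re-runs because in2 4->-1; new result -1.
  v2: re-runs because v1 4->-1; new result 7 (unchanged).
  v3: re-runs because in2 4->-1; v1 4->-1; new result -1.
  v4: re-runs because v3 4->-1; v1 4->-1; new result -1.
  v5: re-runs because v4 4->-1; new result -1.

Run set: v1, v2, v3, v4, v5 (5 run).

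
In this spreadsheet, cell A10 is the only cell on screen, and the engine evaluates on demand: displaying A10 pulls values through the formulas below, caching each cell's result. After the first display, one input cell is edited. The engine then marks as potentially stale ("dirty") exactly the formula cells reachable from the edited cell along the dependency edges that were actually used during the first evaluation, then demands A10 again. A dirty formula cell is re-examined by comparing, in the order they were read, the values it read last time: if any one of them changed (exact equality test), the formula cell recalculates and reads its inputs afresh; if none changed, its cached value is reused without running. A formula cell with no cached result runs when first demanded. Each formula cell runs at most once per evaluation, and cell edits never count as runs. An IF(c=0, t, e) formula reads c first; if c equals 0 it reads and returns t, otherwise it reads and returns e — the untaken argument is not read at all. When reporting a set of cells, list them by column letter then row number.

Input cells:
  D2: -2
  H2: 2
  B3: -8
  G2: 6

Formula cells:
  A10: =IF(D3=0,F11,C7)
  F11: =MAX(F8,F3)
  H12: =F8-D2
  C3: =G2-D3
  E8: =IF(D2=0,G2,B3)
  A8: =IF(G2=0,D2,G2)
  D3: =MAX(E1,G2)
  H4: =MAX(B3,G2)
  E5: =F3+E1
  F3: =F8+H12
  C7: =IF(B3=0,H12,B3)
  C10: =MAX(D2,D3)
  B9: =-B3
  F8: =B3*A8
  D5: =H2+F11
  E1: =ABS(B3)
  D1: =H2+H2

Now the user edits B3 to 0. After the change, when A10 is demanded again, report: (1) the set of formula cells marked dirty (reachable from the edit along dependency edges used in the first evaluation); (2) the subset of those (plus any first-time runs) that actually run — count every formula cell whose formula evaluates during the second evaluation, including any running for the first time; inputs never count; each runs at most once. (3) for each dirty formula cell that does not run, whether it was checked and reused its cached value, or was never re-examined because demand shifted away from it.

Initial pass — values computed on the first demand:
  C7 = IF(B3=0: B3=-8 -> else branch B3) = -8
  E1 = ABS(-8) = 8
  D3 = MAX(8, 6) = 8
  A10 = IF(D3=0: D3=8 -> else branch C7) = -8

Second demand — change propagation:
  A8: newly demanded (no cache) — executes and yields 6.
  E1: re-runs because B3 -8->0; new result 0.
  D3: re-runs because E1 8->0; new result 6.
  F8: newly demanded (no cache) — executes and yields 0.
  H12: newly demanded (no cache) — executes and yields 2.
  C7: re-runs because B3 -8->0; B3 -8->0; new result 2.
  A10: re-runs because D3 8->6; C7 -8->2; new result 2.

The important point: the flipped condition pulls in fresh nodes; A8, F8, H12 run for the first time.

Dirty set: A10, C7, D3, E1.
Run set: A8, A10, C7, D3, E1, F8, H12 (7 run).
All dirty formula cells ended up running.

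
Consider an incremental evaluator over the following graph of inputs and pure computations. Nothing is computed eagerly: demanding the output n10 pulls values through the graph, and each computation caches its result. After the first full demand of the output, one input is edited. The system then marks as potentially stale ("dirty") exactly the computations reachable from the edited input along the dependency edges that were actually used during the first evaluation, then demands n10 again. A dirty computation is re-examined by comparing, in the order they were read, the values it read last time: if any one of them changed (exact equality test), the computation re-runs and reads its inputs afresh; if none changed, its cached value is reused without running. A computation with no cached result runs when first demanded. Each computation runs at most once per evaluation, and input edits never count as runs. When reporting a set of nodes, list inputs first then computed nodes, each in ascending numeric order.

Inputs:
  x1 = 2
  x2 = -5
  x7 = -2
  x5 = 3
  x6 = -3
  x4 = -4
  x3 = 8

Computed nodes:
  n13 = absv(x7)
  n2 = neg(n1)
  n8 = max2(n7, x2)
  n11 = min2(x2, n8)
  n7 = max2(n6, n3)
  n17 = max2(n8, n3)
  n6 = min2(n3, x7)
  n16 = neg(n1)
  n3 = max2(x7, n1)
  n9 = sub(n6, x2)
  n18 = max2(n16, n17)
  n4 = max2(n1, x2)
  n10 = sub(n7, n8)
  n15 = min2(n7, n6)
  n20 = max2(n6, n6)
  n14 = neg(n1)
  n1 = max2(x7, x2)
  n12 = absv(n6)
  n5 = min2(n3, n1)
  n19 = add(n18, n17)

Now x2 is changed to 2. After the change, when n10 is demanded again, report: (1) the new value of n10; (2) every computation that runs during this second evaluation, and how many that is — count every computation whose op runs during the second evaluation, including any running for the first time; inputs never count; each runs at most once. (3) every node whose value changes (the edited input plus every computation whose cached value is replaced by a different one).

Initial pass — values computed on the first demand:
  n1 = max2(-2, -5) = -2
  n3 = max2(-2, -2) = -2
  n6 = min2(-2, -2) = -2
  n7 = max2(-2, -2) = -2
  n8 = max2(-2, -5) = -2
  n10 = sub(-2, -2) = 0

Second demand — change propagation:
  n1: re-runs because x2 -5->2; new result 2.
  n3: re-runs because n1 -2->2; new result 2.
  n6: re-runs because n3 -2->2; new result -2 (unchanged).
  n7: re-runs because n3 -2->2; new result 2.
  n8: re-runs because n7 -2->2; x2 -5->2; new result 2.
  n10: re-runs because n7 -2->2; n8 -2->2; new result 0 (unchanged).

n10 now evaluates to 0.
Run set: n1, n3, n6, n7, n8, n10 (6 run).
Changed values: x2, n1, n3, n7, n8.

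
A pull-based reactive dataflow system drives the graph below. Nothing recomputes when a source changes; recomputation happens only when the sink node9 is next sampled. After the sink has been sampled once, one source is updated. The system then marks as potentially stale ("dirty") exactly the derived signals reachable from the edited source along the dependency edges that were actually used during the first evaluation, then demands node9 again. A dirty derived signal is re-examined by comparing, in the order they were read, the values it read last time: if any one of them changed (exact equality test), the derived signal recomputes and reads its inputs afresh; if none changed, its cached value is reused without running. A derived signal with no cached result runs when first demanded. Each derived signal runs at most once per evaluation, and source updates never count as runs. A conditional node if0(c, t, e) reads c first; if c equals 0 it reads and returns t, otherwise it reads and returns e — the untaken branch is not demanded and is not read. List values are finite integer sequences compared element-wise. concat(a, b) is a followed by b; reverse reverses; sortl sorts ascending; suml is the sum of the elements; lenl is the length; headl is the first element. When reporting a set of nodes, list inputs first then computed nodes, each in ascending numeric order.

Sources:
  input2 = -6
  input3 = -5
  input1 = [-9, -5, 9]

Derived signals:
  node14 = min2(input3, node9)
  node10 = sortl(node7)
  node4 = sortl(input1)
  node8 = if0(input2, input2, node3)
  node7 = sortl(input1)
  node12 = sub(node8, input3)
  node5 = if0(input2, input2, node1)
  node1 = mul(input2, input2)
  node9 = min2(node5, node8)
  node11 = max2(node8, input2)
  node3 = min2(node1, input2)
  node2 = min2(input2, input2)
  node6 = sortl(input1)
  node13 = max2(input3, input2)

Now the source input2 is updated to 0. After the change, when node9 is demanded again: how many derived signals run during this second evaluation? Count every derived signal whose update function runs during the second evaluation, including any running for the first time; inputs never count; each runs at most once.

Derived signals that run: node5, node8, node9 — 3 in total.
Key observation: a condition flipped, so demand moved to the other branch — node1, node3 are never re-examined.

First evaluation (everything demanded from the output):
  node1 = mul(-6, -6) = 36
  node3 = min2(36, -6) = -6
  node5 = if0(input2=-6 -> else branch node1) = 36
  node8 = if0(input2=-6 -> else branch node3) = -6
  node9 = min2(36, -6) = -6

Propagation after the edit:
  node1: marked dirty but never re-examined — demand shifted away from it.
  node3: marked dirty but never re-examined — demand shifted away from it.
  node5: runs — input2 -6->0; result 0.
  node8: runs — input2 -6->0; result 0.
  node9: runs — node5 36->0; node8 -6->0; result 0.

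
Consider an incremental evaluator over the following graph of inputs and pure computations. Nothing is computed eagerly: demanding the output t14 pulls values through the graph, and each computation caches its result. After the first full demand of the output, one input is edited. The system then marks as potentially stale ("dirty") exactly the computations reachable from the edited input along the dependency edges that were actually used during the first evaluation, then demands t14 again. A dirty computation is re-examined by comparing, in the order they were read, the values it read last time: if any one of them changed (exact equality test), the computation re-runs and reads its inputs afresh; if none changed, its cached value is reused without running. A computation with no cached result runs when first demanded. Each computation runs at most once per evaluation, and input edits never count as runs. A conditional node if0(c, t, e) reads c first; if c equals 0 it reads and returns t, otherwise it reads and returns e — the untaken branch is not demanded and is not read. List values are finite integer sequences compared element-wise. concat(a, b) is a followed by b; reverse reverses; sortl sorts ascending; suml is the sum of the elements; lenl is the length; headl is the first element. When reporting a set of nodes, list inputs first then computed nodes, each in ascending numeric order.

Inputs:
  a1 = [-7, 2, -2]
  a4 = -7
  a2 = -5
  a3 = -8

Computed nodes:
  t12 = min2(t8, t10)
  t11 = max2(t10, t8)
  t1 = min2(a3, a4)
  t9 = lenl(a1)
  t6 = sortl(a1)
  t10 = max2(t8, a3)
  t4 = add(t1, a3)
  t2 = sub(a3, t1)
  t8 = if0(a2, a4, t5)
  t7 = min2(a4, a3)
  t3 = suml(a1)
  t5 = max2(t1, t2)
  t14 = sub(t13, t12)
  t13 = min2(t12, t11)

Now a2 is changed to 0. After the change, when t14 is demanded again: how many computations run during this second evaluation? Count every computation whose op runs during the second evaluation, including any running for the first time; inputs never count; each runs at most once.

Initial pass — values computed on the first demand:
  t1 = min2(-8, -7) = -8
  t2 = sub(-8, -8) = 0
  t5 = max2(-8, 0) = 0
  t8 = if0(a2=-5 -> else branch t5) = 0
  t10 = max2(0, -8) = 0
  t11 = max2(0, 0) = 0
  t12 = min2(0, 0) = 0
  t13 = min2(0, 0) = 0
  t14 = sub(0, 0) = 0

Second demand — change propagation:
  t8: re-runs because a2 -5->0; new result -7.
  t10: re-runs because t8 0->-7; new result -7.
  t11: re-runs because t10 0->-7; t8 0->-7; new result -7.
  t12: re-runs because t8 0->-7; t10 0->-7; new result -7.
  t13: re-runs because t12 0->-7; t11 0->-7; new result -7.
  t14: re-runs because t13 0->-7; t12 0->-7; new result 0 (unchanged).

Run set: t8, t10, t11, t12, t13, t14 (6 run).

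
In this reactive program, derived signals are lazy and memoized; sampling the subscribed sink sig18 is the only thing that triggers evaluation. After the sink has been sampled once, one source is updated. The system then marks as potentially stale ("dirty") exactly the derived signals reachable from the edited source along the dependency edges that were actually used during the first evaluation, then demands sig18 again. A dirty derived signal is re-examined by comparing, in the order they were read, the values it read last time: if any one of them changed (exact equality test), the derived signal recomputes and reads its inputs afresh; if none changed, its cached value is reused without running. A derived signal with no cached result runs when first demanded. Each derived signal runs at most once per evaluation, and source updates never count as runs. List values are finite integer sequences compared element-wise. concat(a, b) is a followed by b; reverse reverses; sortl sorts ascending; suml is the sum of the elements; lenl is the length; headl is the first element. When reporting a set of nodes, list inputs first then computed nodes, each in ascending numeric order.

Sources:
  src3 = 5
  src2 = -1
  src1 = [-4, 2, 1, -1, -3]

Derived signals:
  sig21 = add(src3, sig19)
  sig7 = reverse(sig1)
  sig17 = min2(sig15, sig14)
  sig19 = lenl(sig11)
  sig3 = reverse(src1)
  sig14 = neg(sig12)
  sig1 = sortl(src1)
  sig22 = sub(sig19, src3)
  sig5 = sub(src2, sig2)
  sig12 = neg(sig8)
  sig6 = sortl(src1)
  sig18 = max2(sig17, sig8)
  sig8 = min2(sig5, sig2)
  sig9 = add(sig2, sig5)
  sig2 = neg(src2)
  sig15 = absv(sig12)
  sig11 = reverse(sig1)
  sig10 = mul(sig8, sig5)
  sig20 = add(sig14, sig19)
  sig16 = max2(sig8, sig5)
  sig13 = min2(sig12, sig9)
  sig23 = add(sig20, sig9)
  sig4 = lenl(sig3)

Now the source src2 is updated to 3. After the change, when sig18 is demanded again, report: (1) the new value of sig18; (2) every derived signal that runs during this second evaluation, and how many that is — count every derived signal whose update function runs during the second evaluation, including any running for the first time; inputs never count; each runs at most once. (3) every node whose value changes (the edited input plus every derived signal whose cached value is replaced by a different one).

First demand of the output computes:
  sig2 = neg(-1) = 1
  sig5 = sub(-1, 1) = -2
  sig8 = min2(-2, 1) = -2
  sig12 = neg(-2) = 2
  sig14 = neg(2) = -2
  sig15 = absv(2) = 2
  sig17 = min2(2, -2) = -2
  sig18 = max2(-2, -2) = -2

After the edit, cleaning proceeds:
  sig2: a read changed (src2 -1->3) — executes, giving -3.
  sig5: a read changed (src2 -1->3; sig2 1->-3) — executes, giving 6.
  sig8: a read changed (sig5 -2->6; sig2 1->-3) — executes, giving -3.
  sig12: a read changed (sig8 -2->-3) — executes, giving 3.
  sig14: a read changed (sig12 2->3) — executes, giving -3.
  sig15: a read changed (sig12 2->3) — executes, giving 3.
  sig17: a read changed (sig15 2->3; sig14 -2->-3) — executes, giving -3.
  sig18: a read changed (sig17 -2->-3; sig8 -2->-3) — executes, giving -3.

Demanding sig18 again yields -3.
8 derived signals run: sig2, sig5, sig8, sig12, sig14, sig15, sig17, sig18.
The nodes whose values change: src2, sig2, sig5, sig8, sig12, sig14, sig15, sig17, sig18.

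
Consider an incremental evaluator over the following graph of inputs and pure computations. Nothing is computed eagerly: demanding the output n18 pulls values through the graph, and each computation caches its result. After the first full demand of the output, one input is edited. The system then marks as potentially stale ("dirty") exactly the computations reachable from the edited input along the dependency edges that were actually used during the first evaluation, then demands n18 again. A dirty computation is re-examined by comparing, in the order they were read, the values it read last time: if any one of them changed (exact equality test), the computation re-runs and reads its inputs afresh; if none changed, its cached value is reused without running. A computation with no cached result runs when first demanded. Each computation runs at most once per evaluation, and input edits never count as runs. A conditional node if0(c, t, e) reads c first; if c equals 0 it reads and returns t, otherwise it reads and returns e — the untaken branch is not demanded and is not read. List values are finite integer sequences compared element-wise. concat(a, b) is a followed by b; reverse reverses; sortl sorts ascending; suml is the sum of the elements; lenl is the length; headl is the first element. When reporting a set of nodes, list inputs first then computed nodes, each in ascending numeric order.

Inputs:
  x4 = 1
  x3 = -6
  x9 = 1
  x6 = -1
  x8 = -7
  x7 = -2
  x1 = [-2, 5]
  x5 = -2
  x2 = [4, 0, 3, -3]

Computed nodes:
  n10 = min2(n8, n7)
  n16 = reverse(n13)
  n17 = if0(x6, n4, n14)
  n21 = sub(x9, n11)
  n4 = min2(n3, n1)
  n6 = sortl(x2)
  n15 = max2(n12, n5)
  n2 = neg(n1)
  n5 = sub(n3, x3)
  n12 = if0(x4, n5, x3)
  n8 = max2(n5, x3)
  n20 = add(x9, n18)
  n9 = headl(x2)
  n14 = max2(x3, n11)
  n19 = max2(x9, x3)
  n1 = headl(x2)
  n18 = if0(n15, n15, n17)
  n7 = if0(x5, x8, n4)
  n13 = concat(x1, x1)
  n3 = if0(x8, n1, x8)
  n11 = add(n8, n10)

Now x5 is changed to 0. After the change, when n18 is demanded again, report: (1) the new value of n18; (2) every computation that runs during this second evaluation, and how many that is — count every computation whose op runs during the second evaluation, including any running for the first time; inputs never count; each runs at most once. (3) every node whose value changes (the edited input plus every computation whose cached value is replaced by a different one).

n18 now evaluates to -6.
Run set: n7 (1 run).
Changed values: x5.
The important point: n7 recomputes to an identical value, and the output ends up unchanged.

Initial pass — values computed on the first demand:
  n1 = headl([4, 0, 3, -3]) = 4
  n3 = if0(x8=-7 -> else branch x8) = -7
  n4 = min2(-7, 4) = -7
  n5 = sub(-7, -6) = -1
  n7 = if0(x5=-2 -> else branch n4) = -7
  n8 = max2(-1, -6) = -1
  n10 = min2(-1, -7) = -7
  n11 = add(-1, -7) = -8
  n12 = if0(x4=1 -> else branch x3) = -6
  n14 = max2(-6, -8) = -6
  n15 = max2(-6, -1) = -1
  n17 = if0(x6=-1 -> else branch n14) = -6
  n18 = if0(n15=-1 -> else branch n17) = -6

Second demand — change propagation:
  n7: re-runs because x5 -2->0; new result -7 (unchanged).
  n10: re-examined; everything it read last time is the same (n8 unchanged, n7 unchanged) — cache -7 kept, no run.
  n11: re-examined; everything it read last time is the same (n8 unchanged, n10 unchanged) — cache -8 kept, no run.
  n14: re-examined; everything it read last time is the same (x3 unchanged, n11 unchanged) — cache -6 kept, no run.
  n17: re-examined; everything it read last time is the same (x6 unchanged, n14 unchanged) — cache -6 kept, no run.
  n18: re-examined; everything it read last time is the same (n15 unchanged, n17 unchanged) — cache -6 kept, no run.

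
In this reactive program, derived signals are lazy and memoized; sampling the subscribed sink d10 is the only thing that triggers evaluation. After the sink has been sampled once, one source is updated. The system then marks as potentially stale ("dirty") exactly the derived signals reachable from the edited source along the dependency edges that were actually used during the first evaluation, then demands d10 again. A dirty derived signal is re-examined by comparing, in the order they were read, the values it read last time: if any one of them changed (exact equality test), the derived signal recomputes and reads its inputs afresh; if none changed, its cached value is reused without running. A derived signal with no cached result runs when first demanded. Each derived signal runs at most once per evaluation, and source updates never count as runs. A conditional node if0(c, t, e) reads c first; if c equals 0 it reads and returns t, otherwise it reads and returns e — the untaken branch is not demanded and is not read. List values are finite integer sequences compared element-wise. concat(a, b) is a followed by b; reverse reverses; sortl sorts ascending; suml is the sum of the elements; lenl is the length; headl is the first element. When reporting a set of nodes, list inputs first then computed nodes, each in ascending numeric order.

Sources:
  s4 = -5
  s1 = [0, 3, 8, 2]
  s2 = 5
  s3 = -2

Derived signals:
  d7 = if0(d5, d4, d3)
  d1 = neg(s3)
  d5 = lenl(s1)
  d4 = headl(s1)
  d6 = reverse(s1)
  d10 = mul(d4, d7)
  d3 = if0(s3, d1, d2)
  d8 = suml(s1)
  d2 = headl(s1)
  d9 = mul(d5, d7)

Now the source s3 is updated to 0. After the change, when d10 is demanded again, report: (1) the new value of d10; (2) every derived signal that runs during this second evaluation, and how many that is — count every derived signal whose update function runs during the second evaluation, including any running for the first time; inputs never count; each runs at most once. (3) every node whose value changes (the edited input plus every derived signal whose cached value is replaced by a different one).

Demanding d10 again yields 0.
2 derived signals run: d1, d3.
The nodes whose values change: s3.
Note the branch switch — d1 had no cache and runs now for the first time.

First demand of the output computes:
  d2 = headl([0, 3, 8, 2]) = 0
  d3 = if0(s3=-2 -> else branch d2) = 0
  d4 = headl([0, 3, 8, 2]) = 0
  d5 = lenl([0, 3, 8, 2]) = 4
  d7 = if0(d5=4 -> else branch d3) = 0
  d10 = mul(0, 0) = 0

After the edit, cleaning proceeds:
  d1: had never run; runs now, result 0.
  d3: a read changed (s3 -2->0) — executes, giving 0 — identical to its old value.
  d7: dirty, but its reads are unchanged (d5 unchanged, d3 unchanged); cached 0 stands.
  d10: dirty, but its reads are unchanged (d4 unchanged, d7 unchanged); cached 0 stands.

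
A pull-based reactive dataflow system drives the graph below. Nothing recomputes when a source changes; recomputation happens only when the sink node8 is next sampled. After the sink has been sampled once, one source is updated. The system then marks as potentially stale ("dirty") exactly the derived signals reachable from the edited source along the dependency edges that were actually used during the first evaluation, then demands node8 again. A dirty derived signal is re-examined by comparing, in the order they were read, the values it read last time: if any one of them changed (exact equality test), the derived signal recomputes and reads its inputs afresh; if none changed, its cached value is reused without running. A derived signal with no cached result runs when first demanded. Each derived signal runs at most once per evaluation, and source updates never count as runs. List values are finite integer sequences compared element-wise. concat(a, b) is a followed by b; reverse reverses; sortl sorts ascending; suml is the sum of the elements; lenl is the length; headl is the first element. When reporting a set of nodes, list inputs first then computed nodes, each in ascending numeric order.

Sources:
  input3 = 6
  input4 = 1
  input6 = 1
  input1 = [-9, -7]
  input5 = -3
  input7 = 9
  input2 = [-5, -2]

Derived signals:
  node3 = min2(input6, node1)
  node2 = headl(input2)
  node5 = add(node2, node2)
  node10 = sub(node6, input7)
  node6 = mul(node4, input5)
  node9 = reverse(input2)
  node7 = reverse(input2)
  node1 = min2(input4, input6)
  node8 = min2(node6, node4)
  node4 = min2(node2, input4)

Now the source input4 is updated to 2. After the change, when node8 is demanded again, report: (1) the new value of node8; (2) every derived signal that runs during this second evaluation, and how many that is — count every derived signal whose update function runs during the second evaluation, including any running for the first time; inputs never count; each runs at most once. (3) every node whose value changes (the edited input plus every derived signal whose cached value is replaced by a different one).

First evaluation (everything demanded from the output):
  node2 = headl([-5, -2]) = -5
  node4 = min2(-5, 1) = -5
  node6 = mul(-5, -3) = 15
  node8 = min2(15, -5) = -5

Propagation after the edit:
  node4: runs — input4 1->2; result -5 (same value as before).
  node6: checked — values it read are unchanged (node4 unchanged, input5 unchanged); reused cached 15 without running.
  node8: checked — values it read are unchanged (node6 unchanged, node4 unchanged); reused cached -5 without running.

Key observation: the change is absorbed at node4 — it re-runs but produces the same value, and the output's value is unchanged.

New value of node8: -5.
Derived signals that run: node4 — 1 in total.
Values that change: input4.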